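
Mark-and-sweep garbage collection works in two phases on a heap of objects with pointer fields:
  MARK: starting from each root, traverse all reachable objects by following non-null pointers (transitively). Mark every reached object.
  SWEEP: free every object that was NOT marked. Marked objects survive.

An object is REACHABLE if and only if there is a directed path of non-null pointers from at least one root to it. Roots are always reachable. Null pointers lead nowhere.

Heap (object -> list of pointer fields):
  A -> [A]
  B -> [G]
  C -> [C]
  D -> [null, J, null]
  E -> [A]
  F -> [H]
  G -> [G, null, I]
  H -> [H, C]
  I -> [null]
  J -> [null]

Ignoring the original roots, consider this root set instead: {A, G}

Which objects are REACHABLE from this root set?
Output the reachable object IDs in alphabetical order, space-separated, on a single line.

Roots: A G
Mark A: refs=A, marked=A
Mark G: refs=G null I, marked=A G
Mark I: refs=null, marked=A G I
Unmarked (collected): B C D E F H J

Answer: A G I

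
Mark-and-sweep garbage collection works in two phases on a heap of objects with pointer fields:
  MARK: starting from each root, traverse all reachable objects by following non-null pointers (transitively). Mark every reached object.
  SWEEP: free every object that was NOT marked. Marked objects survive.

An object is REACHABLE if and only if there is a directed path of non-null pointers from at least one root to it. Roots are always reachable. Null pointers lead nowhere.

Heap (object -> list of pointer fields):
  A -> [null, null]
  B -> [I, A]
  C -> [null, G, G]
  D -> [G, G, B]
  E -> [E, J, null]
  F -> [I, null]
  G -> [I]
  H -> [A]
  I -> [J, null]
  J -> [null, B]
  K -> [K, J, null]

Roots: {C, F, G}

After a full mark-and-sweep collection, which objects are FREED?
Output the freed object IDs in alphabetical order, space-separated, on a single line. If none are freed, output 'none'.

Roots: C F G
Mark C: refs=null G G, marked=C
Mark F: refs=I null, marked=C F
Mark G: refs=I, marked=C F G
Mark I: refs=J null, marked=C F G I
Mark J: refs=null B, marked=C F G I J
Mark B: refs=I A, marked=B C F G I J
Mark A: refs=null null, marked=A B C F G I J
Unmarked (collected): D E H K

Answer: D E H K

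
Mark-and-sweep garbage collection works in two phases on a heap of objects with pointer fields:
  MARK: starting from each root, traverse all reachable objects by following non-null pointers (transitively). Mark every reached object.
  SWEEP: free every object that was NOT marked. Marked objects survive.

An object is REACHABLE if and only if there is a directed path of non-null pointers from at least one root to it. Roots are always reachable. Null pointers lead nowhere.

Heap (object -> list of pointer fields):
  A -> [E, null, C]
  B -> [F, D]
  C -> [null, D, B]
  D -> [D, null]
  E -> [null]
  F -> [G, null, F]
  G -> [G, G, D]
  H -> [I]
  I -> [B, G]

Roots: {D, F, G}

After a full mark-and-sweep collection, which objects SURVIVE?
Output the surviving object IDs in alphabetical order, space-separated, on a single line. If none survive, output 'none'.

Answer: D F G

Derivation:
Roots: D F G
Mark D: refs=D null, marked=D
Mark F: refs=G null F, marked=D F
Mark G: refs=G G D, marked=D F G
Unmarked (collected): A B C E H I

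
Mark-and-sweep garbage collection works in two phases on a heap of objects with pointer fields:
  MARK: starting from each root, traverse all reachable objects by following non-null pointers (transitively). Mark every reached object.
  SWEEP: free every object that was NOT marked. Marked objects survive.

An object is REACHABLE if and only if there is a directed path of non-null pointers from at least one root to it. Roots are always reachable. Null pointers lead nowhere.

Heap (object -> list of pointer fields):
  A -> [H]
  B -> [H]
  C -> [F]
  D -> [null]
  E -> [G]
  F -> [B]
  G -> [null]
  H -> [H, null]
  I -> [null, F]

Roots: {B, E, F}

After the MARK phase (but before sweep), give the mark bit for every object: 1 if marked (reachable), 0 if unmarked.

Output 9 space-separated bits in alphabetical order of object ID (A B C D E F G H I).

Answer: 0 1 0 0 1 1 1 1 0

Derivation:
Roots: B E F
Mark B: refs=H, marked=B
Mark E: refs=G, marked=B E
Mark F: refs=B, marked=B E F
Mark H: refs=H null, marked=B E F H
Mark G: refs=null, marked=B E F G H
Unmarked (collected): A C D I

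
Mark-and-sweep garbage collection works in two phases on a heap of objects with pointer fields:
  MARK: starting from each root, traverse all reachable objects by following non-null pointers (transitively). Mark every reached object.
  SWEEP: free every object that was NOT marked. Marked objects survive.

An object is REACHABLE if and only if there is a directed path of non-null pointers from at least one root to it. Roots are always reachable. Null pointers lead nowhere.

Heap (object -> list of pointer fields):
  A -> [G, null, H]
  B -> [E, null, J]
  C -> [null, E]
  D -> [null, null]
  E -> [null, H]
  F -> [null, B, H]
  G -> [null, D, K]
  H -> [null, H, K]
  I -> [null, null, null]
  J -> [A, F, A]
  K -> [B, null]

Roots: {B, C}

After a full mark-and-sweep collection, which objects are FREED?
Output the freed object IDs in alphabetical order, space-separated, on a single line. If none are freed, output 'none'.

Roots: B C
Mark B: refs=E null J, marked=B
Mark C: refs=null E, marked=B C
Mark E: refs=null H, marked=B C E
Mark J: refs=A F A, marked=B C E J
Mark H: refs=null H K, marked=B C E H J
Mark A: refs=G null H, marked=A B C E H J
Mark F: refs=null B H, marked=A B C E F H J
Mark K: refs=B null, marked=A B C E F H J K
Mark G: refs=null D K, marked=A B C E F G H J K
Mark D: refs=null null, marked=A B C D E F G H J K
Unmarked (collected): I

Answer: I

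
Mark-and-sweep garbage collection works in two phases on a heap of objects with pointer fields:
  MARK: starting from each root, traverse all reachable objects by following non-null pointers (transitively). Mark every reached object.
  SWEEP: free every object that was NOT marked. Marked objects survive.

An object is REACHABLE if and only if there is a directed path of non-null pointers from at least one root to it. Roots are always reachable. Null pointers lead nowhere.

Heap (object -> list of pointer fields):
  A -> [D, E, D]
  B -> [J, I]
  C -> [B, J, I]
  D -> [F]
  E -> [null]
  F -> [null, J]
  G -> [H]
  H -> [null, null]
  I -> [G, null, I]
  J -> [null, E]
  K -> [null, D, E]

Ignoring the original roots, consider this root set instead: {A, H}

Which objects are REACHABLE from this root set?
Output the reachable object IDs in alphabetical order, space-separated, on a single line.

Answer: A D E F H J

Derivation:
Roots: A H
Mark A: refs=D E D, marked=A
Mark H: refs=null null, marked=A H
Mark D: refs=F, marked=A D H
Mark E: refs=null, marked=A D E H
Mark F: refs=null J, marked=A D E F H
Mark J: refs=null E, marked=A D E F H J
Unmarked (collected): B C G I K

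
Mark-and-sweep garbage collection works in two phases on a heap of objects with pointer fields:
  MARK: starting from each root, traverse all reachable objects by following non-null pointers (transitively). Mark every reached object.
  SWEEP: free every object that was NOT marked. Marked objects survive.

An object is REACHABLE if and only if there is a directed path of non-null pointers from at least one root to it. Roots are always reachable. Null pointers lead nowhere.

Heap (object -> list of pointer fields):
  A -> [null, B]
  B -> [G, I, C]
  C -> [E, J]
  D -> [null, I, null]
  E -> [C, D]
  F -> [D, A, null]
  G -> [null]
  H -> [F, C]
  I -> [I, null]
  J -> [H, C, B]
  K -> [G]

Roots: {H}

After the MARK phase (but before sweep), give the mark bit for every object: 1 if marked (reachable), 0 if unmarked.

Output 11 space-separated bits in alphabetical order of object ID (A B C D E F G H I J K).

Roots: H
Mark H: refs=F C, marked=H
Mark F: refs=D A null, marked=F H
Mark C: refs=E J, marked=C F H
Mark D: refs=null I null, marked=C D F H
Mark A: refs=null B, marked=A C D F H
Mark E: refs=C D, marked=A C D E F H
Mark J: refs=H C B, marked=A C D E F H J
Mark I: refs=I null, marked=A C D E F H I J
Mark B: refs=G I C, marked=A B C D E F H I J
Mark G: refs=null, marked=A B C D E F G H I J
Unmarked (collected): K

Answer: 1 1 1 1 1 1 1 1 1 1 0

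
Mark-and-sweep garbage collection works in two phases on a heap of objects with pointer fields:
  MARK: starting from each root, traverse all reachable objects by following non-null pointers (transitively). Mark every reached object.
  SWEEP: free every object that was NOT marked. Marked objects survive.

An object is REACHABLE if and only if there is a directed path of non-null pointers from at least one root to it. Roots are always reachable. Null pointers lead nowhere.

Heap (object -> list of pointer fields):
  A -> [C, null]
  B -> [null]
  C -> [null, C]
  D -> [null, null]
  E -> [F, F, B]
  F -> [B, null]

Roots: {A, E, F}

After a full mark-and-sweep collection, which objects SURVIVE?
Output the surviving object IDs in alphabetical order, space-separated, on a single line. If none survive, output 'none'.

Answer: A B C E F

Derivation:
Roots: A E F
Mark A: refs=C null, marked=A
Mark E: refs=F F B, marked=A E
Mark F: refs=B null, marked=A E F
Mark C: refs=null C, marked=A C E F
Mark B: refs=null, marked=A B C E F
Unmarked (collected): D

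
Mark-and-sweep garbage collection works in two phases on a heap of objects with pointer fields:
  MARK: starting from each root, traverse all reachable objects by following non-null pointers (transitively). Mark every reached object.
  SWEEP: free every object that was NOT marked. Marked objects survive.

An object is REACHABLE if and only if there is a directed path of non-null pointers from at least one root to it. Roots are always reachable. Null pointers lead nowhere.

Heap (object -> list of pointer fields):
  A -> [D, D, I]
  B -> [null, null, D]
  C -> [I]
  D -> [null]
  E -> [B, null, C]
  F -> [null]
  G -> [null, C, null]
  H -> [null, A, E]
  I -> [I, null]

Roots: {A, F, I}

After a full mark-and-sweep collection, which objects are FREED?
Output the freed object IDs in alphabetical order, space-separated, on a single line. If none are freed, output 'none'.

Answer: B C E G H

Derivation:
Roots: A F I
Mark A: refs=D D I, marked=A
Mark F: refs=null, marked=A F
Mark I: refs=I null, marked=A F I
Mark D: refs=null, marked=A D F I
Unmarked (collected): B C E G H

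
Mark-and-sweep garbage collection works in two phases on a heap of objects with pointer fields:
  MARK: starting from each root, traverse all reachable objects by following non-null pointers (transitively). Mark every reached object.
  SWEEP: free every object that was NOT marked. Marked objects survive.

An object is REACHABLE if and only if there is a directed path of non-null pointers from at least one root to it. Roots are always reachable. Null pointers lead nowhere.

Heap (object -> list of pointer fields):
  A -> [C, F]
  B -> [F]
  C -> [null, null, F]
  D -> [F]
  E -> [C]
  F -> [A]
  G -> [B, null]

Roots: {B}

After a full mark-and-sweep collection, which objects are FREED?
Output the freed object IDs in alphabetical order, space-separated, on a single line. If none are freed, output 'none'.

Answer: D E G

Derivation:
Roots: B
Mark B: refs=F, marked=B
Mark F: refs=A, marked=B F
Mark A: refs=C F, marked=A B F
Mark C: refs=null null F, marked=A B C F
Unmarked (collected): D E G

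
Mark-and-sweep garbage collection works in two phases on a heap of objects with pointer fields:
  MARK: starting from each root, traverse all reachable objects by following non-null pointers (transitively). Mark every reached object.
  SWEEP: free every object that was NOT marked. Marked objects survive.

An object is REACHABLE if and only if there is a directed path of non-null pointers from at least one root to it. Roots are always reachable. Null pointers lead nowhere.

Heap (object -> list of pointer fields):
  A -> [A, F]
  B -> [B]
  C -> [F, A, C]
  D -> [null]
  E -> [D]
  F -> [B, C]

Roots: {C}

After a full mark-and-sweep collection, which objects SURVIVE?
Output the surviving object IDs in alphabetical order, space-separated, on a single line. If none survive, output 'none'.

Answer: A B C F

Derivation:
Roots: C
Mark C: refs=F A C, marked=C
Mark F: refs=B C, marked=C F
Mark A: refs=A F, marked=A C F
Mark B: refs=B, marked=A B C F
Unmarked (collected): D E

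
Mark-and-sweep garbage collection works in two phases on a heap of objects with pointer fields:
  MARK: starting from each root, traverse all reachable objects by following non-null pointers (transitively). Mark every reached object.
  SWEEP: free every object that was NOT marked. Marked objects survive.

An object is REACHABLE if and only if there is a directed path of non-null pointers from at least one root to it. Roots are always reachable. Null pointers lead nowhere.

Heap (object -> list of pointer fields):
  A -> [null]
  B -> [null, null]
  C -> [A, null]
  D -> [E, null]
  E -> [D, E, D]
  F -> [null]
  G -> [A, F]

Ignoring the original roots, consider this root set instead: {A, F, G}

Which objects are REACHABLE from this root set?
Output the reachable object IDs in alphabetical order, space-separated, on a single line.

Roots: A F G
Mark A: refs=null, marked=A
Mark F: refs=null, marked=A F
Mark G: refs=A F, marked=A F G
Unmarked (collected): B C D E

Answer: A F G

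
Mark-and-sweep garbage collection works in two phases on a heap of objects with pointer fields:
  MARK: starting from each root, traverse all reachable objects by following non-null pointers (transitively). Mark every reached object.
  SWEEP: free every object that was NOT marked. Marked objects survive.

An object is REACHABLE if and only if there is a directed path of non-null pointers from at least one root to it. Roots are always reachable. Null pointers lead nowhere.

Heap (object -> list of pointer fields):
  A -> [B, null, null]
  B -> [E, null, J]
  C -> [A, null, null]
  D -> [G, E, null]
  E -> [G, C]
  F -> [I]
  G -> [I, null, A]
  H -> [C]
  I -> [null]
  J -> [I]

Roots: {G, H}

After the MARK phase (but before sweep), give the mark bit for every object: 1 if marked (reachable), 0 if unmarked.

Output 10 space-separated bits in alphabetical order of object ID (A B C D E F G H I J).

Answer: 1 1 1 0 1 0 1 1 1 1

Derivation:
Roots: G H
Mark G: refs=I null A, marked=G
Mark H: refs=C, marked=G H
Mark I: refs=null, marked=G H I
Mark A: refs=B null null, marked=A G H I
Mark C: refs=A null null, marked=A C G H I
Mark B: refs=E null J, marked=A B C G H I
Mark E: refs=G C, marked=A B C E G H I
Mark J: refs=I, marked=A B C E G H I J
Unmarked (collected): D F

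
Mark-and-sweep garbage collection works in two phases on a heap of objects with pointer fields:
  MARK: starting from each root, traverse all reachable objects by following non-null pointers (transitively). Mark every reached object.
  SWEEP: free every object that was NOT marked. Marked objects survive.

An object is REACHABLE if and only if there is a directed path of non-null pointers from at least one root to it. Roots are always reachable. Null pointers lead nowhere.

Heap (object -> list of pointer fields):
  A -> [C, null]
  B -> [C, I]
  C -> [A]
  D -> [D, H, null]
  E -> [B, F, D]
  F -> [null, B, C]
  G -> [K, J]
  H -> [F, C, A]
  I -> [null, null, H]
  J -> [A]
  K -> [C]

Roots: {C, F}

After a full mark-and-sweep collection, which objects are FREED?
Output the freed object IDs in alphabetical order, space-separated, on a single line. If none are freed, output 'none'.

Answer: D E G J K

Derivation:
Roots: C F
Mark C: refs=A, marked=C
Mark F: refs=null B C, marked=C F
Mark A: refs=C null, marked=A C F
Mark B: refs=C I, marked=A B C F
Mark I: refs=null null H, marked=A B C F I
Mark H: refs=F C A, marked=A B C F H I
Unmarked (collected): D E G J K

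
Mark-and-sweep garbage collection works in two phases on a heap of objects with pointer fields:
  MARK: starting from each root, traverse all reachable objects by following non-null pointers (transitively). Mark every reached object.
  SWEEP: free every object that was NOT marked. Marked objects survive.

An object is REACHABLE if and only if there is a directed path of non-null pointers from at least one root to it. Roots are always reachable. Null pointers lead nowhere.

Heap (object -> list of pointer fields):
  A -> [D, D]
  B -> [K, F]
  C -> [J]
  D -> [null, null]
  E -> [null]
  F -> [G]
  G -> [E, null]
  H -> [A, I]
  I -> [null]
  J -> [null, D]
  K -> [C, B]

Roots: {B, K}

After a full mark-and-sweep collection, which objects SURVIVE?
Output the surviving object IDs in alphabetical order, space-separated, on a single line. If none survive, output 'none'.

Answer: B C D E F G J K

Derivation:
Roots: B K
Mark B: refs=K F, marked=B
Mark K: refs=C B, marked=B K
Mark F: refs=G, marked=B F K
Mark C: refs=J, marked=B C F K
Mark G: refs=E null, marked=B C F G K
Mark J: refs=null D, marked=B C F G J K
Mark E: refs=null, marked=B C E F G J K
Mark D: refs=null null, marked=B C D E F G J K
Unmarked (collected): A H I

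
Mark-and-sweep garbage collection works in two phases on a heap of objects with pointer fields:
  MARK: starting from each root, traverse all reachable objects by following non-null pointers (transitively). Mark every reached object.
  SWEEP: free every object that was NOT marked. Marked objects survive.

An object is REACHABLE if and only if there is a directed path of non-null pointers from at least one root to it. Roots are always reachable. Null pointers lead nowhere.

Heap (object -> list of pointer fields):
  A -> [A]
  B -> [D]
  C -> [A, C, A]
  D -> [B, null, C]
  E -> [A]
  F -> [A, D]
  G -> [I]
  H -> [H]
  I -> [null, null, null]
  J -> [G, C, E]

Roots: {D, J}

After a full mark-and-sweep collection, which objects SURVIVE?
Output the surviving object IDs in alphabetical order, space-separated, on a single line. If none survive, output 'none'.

Answer: A B C D E G I J

Derivation:
Roots: D J
Mark D: refs=B null C, marked=D
Mark J: refs=G C E, marked=D J
Mark B: refs=D, marked=B D J
Mark C: refs=A C A, marked=B C D J
Mark G: refs=I, marked=B C D G J
Mark E: refs=A, marked=B C D E G J
Mark A: refs=A, marked=A B C D E G J
Mark I: refs=null null null, marked=A B C D E G I J
Unmarked (collected): F H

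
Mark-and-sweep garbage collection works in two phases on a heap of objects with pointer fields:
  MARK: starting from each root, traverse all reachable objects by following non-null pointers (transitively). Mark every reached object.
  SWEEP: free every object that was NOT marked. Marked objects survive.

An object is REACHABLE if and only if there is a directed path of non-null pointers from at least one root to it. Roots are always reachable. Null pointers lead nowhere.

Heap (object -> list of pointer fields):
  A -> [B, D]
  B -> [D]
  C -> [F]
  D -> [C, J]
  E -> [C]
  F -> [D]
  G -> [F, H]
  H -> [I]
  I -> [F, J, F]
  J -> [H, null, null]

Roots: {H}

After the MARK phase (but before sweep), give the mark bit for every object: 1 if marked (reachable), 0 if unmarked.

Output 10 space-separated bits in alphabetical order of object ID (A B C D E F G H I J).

Roots: H
Mark H: refs=I, marked=H
Mark I: refs=F J F, marked=H I
Mark F: refs=D, marked=F H I
Mark J: refs=H null null, marked=F H I J
Mark D: refs=C J, marked=D F H I J
Mark C: refs=F, marked=C D F H I J
Unmarked (collected): A B E G

Answer: 0 0 1 1 0 1 0 1 1 1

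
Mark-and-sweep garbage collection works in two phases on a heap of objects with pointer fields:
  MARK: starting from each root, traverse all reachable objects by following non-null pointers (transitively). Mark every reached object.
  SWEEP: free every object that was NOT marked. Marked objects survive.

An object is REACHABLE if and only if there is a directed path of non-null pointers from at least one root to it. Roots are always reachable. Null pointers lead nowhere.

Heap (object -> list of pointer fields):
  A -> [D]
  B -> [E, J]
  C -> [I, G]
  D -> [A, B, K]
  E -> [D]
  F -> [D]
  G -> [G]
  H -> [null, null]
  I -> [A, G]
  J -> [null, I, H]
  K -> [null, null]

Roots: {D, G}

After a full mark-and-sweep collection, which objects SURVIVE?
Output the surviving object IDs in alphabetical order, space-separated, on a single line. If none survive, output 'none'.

Answer: A B D E G H I J K

Derivation:
Roots: D G
Mark D: refs=A B K, marked=D
Mark G: refs=G, marked=D G
Mark A: refs=D, marked=A D G
Mark B: refs=E J, marked=A B D G
Mark K: refs=null null, marked=A B D G K
Mark E: refs=D, marked=A B D E G K
Mark J: refs=null I H, marked=A B D E G J K
Mark I: refs=A G, marked=A B D E G I J K
Mark H: refs=null null, marked=A B D E G H I J K
Unmarked (collected): C F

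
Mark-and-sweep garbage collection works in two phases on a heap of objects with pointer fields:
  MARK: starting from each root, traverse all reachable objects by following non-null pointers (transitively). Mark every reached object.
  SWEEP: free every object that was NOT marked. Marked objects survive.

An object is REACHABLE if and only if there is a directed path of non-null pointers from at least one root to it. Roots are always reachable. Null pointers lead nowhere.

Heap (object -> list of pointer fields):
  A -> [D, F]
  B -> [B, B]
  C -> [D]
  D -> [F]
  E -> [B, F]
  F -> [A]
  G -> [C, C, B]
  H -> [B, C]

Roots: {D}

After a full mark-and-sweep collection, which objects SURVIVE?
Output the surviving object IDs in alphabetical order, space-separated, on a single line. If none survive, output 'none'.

Roots: D
Mark D: refs=F, marked=D
Mark F: refs=A, marked=D F
Mark A: refs=D F, marked=A D F
Unmarked (collected): B C E G H

Answer: A D F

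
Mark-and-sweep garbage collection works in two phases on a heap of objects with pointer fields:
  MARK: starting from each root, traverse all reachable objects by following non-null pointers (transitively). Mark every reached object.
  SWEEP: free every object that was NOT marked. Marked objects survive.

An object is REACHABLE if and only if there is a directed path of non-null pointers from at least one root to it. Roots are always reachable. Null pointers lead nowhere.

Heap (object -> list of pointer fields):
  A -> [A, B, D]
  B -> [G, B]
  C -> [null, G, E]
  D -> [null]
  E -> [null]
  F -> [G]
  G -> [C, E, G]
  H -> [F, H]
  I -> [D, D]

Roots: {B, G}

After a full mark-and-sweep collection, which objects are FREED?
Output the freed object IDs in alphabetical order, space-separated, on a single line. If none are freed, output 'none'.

Answer: A D F H I

Derivation:
Roots: B G
Mark B: refs=G B, marked=B
Mark G: refs=C E G, marked=B G
Mark C: refs=null G E, marked=B C G
Mark E: refs=null, marked=B C E G
Unmarked (collected): A D F H I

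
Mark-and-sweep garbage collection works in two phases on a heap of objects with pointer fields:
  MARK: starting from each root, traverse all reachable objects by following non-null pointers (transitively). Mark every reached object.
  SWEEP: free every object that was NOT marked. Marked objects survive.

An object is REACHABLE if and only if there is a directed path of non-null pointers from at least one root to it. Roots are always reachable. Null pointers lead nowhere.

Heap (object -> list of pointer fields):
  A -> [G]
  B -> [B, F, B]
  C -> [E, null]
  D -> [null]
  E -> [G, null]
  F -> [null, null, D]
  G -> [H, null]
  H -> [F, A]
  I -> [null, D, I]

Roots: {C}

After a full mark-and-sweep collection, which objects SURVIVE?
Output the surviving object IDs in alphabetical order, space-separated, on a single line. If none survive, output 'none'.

Answer: A C D E F G H

Derivation:
Roots: C
Mark C: refs=E null, marked=C
Mark E: refs=G null, marked=C E
Mark G: refs=H null, marked=C E G
Mark H: refs=F A, marked=C E G H
Mark F: refs=null null D, marked=C E F G H
Mark A: refs=G, marked=A C E F G H
Mark D: refs=null, marked=A C D E F G H
Unmarked (collected): B I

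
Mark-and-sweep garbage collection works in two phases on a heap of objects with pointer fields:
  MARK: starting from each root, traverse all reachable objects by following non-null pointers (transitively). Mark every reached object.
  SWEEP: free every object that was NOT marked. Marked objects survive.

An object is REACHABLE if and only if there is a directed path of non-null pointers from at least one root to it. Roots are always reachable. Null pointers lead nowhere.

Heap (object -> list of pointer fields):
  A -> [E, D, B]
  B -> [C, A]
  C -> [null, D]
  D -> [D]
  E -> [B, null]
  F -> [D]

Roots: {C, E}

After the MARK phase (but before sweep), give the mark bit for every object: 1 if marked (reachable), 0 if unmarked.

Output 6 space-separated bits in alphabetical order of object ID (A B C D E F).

Roots: C E
Mark C: refs=null D, marked=C
Mark E: refs=B null, marked=C E
Mark D: refs=D, marked=C D E
Mark B: refs=C A, marked=B C D E
Mark A: refs=E D B, marked=A B C D E
Unmarked (collected): F

Answer: 1 1 1 1 1 0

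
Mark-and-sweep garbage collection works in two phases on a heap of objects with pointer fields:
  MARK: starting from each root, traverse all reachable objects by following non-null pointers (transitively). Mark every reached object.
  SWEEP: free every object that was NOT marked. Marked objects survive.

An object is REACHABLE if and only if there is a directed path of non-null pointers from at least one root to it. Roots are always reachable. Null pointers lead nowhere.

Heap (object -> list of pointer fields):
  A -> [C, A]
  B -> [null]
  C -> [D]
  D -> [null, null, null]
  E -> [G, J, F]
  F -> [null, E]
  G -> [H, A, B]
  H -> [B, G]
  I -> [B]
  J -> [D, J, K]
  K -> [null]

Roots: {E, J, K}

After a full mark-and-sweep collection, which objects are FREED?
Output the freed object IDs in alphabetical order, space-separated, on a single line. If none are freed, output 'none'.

Answer: I

Derivation:
Roots: E J K
Mark E: refs=G J F, marked=E
Mark J: refs=D J K, marked=E J
Mark K: refs=null, marked=E J K
Mark G: refs=H A B, marked=E G J K
Mark F: refs=null E, marked=E F G J K
Mark D: refs=null null null, marked=D E F G J K
Mark H: refs=B G, marked=D E F G H J K
Mark A: refs=C A, marked=A D E F G H J K
Mark B: refs=null, marked=A B D E F G H J K
Mark C: refs=D, marked=A B C D E F G H J K
Unmarked (collected): I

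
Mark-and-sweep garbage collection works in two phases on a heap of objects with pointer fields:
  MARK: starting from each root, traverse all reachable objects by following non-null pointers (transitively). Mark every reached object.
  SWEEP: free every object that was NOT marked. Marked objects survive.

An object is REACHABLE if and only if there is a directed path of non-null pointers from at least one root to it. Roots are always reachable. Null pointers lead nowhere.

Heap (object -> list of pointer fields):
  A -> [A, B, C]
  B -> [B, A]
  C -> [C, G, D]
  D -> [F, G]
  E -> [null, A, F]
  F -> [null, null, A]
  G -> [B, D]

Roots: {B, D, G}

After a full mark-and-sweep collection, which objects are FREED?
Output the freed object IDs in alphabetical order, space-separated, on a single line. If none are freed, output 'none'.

Roots: B D G
Mark B: refs=B A, marked=B
Mark D: refs=F G, marked=B D
Mark G: refs=B D, marked=B D G
Mark A: refs=A B C, marked=A B D G
Mark F: refs=null null A, marked=A B D F G
Mark C: refs=C G D, marked=A B C D F G
Unmarked (collected): E

Answer: E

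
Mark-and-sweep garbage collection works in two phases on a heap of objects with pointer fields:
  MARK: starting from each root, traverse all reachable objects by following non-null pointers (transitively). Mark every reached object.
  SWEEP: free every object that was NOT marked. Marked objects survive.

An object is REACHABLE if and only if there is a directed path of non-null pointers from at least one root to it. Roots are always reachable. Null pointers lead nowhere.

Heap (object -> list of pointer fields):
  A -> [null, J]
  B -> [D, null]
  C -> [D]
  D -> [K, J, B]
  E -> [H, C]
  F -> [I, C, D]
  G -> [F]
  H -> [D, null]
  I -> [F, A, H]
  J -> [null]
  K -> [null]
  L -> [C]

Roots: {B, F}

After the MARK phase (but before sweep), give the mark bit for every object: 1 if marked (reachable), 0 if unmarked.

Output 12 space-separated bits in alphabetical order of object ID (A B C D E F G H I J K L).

Answer: 1 1 1 1 0 1 0 1 1 1 1 0

Derivation:
Roots: B F
Mark B: refs=D null, marked=B
Mark F: refs=I C D, marked=B F
Mark D: refs=K J B, marked=B D F
Mark I: refs=F A H, marked=B D F I
Mark C: refs=D, marked=B C D F I
Mark K: refs=null, marked=B C D F I K
Mark J: refs=null, marked=B C D F I J K
Mark A: refs=null J, marked=A B C D F I J K
Mark H: refs=D null, marked=A B C D F H I J K
Unmarked (collected): E G L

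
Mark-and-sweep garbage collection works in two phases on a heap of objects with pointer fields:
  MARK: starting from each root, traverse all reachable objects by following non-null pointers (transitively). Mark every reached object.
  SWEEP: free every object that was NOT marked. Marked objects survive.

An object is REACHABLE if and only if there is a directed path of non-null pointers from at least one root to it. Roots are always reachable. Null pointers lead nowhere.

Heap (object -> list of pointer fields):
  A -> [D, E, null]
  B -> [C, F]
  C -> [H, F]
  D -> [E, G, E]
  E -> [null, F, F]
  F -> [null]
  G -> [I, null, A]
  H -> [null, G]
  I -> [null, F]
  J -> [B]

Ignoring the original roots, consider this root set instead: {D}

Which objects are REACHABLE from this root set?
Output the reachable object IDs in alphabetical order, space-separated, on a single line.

Roots: D
Mark D: refs=E G E, marked=D
Mark E: refs=null F F, marked=D E
Mark G: refs=I null A, marked=D E G
Mark F: refs=null, marked=D E F G
Mark I: refs=null F, marked=D E F G I
Mark A: refs=D E null, marked=A D E F G I
Unmarked (collected): B C H J

Answer: A D E F G I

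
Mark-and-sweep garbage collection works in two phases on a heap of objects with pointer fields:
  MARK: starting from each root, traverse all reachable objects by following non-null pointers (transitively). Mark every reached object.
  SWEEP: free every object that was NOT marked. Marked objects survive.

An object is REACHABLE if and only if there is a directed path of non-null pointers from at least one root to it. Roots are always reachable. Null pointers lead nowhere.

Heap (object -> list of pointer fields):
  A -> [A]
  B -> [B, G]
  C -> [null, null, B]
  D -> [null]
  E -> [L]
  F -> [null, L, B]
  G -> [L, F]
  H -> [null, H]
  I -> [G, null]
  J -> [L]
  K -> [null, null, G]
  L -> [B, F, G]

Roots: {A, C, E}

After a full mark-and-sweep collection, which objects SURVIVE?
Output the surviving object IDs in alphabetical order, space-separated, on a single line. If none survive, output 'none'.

Roots: A C E
Mark A: refs=A, marked=A
Mark C: refs=null null B, marked=A C
Mark E: refs=L, marked=A C E
Mark B: refs=B G, marked=A B C E
Mark L: refs=B F G, marked=A B C E L
Mark G: refs=L F, marked=A B C E G L
Mark F: refs=null L B, marked=A B C E F G L
Unmarked (collected): D H I J K

Answer: A B C E F G L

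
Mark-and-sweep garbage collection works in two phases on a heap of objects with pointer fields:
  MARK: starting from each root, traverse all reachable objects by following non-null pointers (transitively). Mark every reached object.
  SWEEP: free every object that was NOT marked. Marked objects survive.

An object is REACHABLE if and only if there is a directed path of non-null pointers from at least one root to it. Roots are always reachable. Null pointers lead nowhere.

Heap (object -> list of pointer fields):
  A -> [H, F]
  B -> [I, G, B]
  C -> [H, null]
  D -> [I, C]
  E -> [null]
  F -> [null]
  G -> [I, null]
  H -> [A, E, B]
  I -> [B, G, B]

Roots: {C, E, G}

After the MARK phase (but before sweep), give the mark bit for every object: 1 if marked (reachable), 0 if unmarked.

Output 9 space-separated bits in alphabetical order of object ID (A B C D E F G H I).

Answer: 1 1 1 0 1 1 1 1 1

Derivation:
Roots: C E G
Mark C: refs=H null, marked=C
Mark E: refs=null, marked=C E
Mark G: refs=I null, marked=C E G
Mark H: refs=A E B, marked=C E G H
Mark I: refs=B G B, marked=C E G H I
Mark A: refs=H F, marked=A C E G H I
Mark B: refs=I G B, marked=A B C E G H I
Mark F: refs=null, marked=A B C E F G H I
Unmarked (collected): D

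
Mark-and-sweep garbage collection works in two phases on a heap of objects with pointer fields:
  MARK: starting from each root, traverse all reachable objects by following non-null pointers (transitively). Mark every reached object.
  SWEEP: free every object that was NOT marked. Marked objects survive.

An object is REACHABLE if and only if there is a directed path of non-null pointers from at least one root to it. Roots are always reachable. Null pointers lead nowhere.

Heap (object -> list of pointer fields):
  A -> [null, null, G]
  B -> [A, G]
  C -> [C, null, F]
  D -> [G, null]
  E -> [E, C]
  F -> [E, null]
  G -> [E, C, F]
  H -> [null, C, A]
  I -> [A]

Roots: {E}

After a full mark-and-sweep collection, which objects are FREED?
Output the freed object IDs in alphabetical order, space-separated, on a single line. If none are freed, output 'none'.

Answer: A B D G H I

Derivation:
Roots: E
Mark E: refs=E C, marked=E
Mark C: refs=C null F, marked=C E
Mark F: refs=E null, marked=C E F
Unmarked (collected): A B D G H I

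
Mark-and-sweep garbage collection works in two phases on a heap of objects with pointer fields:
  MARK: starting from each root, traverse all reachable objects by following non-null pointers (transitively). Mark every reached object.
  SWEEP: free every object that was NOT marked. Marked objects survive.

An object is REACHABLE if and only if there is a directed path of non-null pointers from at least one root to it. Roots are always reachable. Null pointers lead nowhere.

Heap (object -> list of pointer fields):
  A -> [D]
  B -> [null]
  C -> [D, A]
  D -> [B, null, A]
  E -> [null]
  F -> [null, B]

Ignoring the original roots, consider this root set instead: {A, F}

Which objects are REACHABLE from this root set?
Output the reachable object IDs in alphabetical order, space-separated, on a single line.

Answer: A B D F

Derivation:
Roots: A F
Mark A: refs=D, marked=A
Mark F: refs=null B, marked=A F
Mark D: refs=B null A, marked=A D F
Mark B: refs=null, marked=A B D F
Unmarked (collected): C E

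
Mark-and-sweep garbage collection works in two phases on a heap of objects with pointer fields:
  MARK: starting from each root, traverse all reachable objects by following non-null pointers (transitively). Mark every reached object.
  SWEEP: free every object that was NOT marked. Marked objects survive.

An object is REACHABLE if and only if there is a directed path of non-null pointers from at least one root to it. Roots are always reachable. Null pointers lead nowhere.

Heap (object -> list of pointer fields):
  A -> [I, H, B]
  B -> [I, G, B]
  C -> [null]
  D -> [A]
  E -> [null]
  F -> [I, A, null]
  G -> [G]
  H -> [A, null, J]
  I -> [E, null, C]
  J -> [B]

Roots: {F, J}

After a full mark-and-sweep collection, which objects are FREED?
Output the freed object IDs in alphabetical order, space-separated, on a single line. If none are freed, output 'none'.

Answer: D

Derivation:
Roots: F J
Mark F: refs=I A null, marked=F
Mark J: refs=B, marked=F J
Mark I: refs=E null C, marked=F I J
Mark A: refs=I H B, marked=A F I J
Mark B: refs=I G B, marked=A B F I J
Mark E: refs=null, marked=A B E F I J
Mark C: refs=null, marked=A B C E F I J
Mark H: refs=A null J, marked=A B C E F H I J
Mark G: refs=G, marked=A B C E F G H I J
Unmarked (collected): D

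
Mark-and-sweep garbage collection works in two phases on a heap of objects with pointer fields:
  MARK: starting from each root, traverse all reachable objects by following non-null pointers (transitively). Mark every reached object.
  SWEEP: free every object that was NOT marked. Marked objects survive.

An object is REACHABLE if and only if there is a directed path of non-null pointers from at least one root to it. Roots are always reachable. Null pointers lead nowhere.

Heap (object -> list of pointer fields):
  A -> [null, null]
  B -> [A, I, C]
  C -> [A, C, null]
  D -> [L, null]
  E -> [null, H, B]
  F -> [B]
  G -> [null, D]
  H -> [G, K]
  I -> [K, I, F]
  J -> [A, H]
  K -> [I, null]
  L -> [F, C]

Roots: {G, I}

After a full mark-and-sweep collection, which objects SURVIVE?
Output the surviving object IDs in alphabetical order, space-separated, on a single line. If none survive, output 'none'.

Answer: A B C D F G I K L

Derivation:
Roots: G I
Mark G: refs=null D, marked=G
Mark I: refs=K I F, marked=G I
Mark D: refs=L null, marked=D G I
Mark K: refs=I null, marked=D G I K
Mark F: refs=B, marked=D F G I K
Mark L: refs=F C, marked=D F G I K L
Mark B: refs=A I C, marked=B D F G I K L
Mark C: refs=A C null, marked=B C D F G I K L
Mark A: refs=null null, marked=A B C D F G I K L
Unmarked (collected): E H J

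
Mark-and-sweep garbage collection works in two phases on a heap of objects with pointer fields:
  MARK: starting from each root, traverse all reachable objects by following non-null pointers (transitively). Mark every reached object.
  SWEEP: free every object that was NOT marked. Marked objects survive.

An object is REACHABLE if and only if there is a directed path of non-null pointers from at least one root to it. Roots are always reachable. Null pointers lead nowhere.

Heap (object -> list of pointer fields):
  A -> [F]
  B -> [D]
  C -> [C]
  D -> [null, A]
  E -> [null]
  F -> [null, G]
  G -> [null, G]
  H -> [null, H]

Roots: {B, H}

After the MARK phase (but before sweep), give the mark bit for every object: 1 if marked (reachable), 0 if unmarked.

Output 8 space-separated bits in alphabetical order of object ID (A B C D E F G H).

Answer: 1 1 0 1 0 1 1 1

Derivation:
Roots: B H
Mark B: refs=D, marked=B
Mark H: refs=null H, marked=B H
Mark D: refs=null A, marked=B D H
Mark A: refs=F, marked=A B D H
Mark F: refs=null G, marked=A B D F H
Mark G: refs=null G, marked=A B D F G H
Unmarked (collected): C E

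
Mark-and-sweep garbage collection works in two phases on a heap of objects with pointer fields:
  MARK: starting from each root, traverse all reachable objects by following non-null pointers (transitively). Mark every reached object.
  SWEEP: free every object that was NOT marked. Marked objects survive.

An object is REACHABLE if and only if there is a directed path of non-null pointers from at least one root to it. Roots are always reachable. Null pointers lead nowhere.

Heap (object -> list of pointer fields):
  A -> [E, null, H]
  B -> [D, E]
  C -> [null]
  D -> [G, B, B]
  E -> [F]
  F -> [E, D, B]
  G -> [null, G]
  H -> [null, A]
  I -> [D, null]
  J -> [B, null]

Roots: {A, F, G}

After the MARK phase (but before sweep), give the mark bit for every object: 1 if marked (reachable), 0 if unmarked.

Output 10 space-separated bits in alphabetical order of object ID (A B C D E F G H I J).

Roots: A F G
Mark A: refs=E null H, marked=A
Mark F: refs=E D B, marked=A F
Mark G: refs=null G, marked=A F G
Mark E: refs=F, marked=A E F G
Mark H: refs=null A, marked=A E F G H
Mark D: refs=G B B, marked=A D E F G H
Mark B: refs=D E, marked=A B D E F G H
Unmarked (collected): C I J

Answer: 1 1 0 1 1 1 1 1 0 0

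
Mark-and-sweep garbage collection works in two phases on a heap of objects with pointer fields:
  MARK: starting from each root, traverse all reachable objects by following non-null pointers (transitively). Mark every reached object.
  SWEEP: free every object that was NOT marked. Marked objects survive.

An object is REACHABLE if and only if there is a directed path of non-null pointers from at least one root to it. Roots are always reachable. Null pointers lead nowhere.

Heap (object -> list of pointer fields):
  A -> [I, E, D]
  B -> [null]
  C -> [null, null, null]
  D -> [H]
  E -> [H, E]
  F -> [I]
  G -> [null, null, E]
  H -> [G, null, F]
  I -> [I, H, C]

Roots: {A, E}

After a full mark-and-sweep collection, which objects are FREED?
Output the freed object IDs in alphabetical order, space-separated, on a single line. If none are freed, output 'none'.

Answer: B

Derivation:
Roots: A E
Mark A: refs=I E D, marked=A
Mark E: refs=H E, marked=A E
Mark I: refs=I H C, marked=A E I
Mark D: refs=H, marked=A D E I
Mark H: refs=G null F, marked=A D E H I
Mark C: refs=null null null, marked=A C D E H I
Mark G: refs=null null E, marked=A C D E G H I
Mark F: refs=I, marked=A C D E F G H I
Unmarked (collected): B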